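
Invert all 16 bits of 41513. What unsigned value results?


41513 ^ 65535 = 24022

24022


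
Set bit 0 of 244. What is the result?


244 | (1 << 0) = 244 | 1 = 245

245


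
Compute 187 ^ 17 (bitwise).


0b10111011 ^ 0b10001 = 0b10101010 = 170

170


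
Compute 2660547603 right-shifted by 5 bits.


0b10011110100101001011110000010011 >> 5 = 0b100111101001010010111100000 = 83142112

83142112


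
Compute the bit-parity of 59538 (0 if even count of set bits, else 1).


0b1110100010010010 has 7 ones => parity 1

1


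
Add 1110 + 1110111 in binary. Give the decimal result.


1110 + 1110111 = 10000101 = 133

133


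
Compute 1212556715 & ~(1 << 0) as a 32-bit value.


1212556715 & ~(1 << 0) = 1212556714

1212556714


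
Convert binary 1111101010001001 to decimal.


1111101010001001 in decimal = 64137

64137


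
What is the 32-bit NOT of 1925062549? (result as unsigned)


~0b1110010101111100001111110010101 = 0b10001101010000011110000001101010 = 2369904746 (32-bit unsigned)

2369904746


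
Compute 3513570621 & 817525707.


0b11010001011011001101010100111101 & 0b110000101110100111001111001011 = 0b10000001010000101000100001001 = 271077641

271077641


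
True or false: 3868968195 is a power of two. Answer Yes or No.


0b11100110100110111100010100000011. Multiple bits set => No

No


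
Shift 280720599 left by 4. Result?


0b10000101110110111010011010111 << 4 = 0b100001011101101110100110101110000 = 4491529584

4491529584


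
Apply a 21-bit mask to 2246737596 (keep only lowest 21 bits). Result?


2246737596 & 2097151 = 687804

687804


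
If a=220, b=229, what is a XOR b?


220 ^ 229 = 57

57


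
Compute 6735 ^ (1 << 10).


6735 ^ (1 << 10) = 6735 ^ 1024 = 7759

7759


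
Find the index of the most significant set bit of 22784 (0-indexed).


0b101100100000000. Highest set bit at position 14

14


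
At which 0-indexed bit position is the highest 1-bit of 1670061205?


0b1100011100010110001110010010101. Highest set bit at position 30

30


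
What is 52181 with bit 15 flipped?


52181 ^ (1 << 15) = 52181 ^ 32768 = 19413

19413


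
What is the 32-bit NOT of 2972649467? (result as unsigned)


~0b10110001001011110000011111111011 = 0b1001110110100001111100000000100 = 1322317828 (32-bit unsigned)

1322317828


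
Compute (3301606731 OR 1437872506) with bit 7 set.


Step 1: 3301606731 | 1437872506 = 3590239611
Step 2: 3590239611 | (1 << 7) = 3590239611 | 128 = 3590239739

3590239739


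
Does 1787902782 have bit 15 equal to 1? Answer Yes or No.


0b1101010100100010011101100111110, bit 15 = 0. No

No


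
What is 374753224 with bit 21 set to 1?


374753224 | (1 << 21) = 374753224 | 2097152 = 376850376

376850376


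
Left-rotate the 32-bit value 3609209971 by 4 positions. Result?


Rotate 0b11010111001000000010110001110011 left by 4 (32-bit) = 0b1110010000000101100011100111101 = 1912784701

1912784701


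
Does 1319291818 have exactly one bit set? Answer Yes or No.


0b1001110101000101100101110101010. Multiple bits set => No

No


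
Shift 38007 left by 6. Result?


0b1001010001110111 << 6 = 0b1001010001110111000000 = 2432448

2432448


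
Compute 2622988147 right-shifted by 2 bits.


0b10011100010101111001111101110011 >> 2 = 0b100111000101011110011111011100 = 655747036

655747036


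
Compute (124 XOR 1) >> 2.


Step 1: 124 ^ 1 = 125
Step 2: 125 >> 2 = 31

31


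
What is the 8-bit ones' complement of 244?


244 ^ 255 = 11

11


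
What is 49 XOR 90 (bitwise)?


0b110001 ^ 0b1011010 = 0b1101011 = 107

107


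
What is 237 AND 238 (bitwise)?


0b11101101 & 0b11101110 = 0b11101100 = 236

236


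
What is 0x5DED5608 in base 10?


5DED5608 hex = 1575835144 decimal

1575835144


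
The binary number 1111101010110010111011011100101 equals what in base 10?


1111101010110010111011011100101 in decimal = 2103015141

2103015141


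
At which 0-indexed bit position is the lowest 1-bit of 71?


0b1000111. Lowest set bit at position 0

0


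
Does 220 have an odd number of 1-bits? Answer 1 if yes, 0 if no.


0b11011100 has 5 ones => parity 1

1


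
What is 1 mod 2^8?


1 & 255 = 1

1


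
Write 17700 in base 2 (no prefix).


17700 = 100010100100100 in binary

100010100100100


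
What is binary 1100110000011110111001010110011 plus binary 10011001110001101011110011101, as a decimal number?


1100110000011110111001010110011 + 10011001110001101011110011101 = 1111001010010000100101001010000 = 2034780752

2034780752


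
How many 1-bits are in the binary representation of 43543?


0b1010101000010111 has 8 set bits

8


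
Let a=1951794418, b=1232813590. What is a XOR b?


1951794418 ^ 1232813590 = 1026374372

1026374372


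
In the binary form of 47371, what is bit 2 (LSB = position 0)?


0b1011100100001011, position 2 = 0

0


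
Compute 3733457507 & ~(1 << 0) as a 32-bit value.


3733457507 & ~(1 << 0) = 3733457506

3733457506


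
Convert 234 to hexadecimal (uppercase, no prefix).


234 = EA hex

EA


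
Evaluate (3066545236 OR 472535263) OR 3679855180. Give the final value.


Step 1: 3066545236 | 472535263 = 3203388639
Step 2: 3203388639 | 3679855180 = 4294964959

4294964959


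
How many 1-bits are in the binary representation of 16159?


0b11111100011111 has 11 set bits

11


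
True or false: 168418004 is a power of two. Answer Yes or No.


0b1010000010011101101011010100. Multiple bits set => No

No


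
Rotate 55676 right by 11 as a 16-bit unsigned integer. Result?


Rotate 0b1101100101111100 right by 11 (16-bit) = 0b10111110011011 = 12187

12187


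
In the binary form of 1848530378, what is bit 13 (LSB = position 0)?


0b1101110001011100101010111001010, position 13 = 0

0


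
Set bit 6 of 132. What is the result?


132 | (1 << 6) = 132 | 64 = 196

196


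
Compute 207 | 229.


0b11001111 | 0b11100101 = 0b11101111 = 239

239


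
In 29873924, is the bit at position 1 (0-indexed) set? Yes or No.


0b1110001111101011100000100, bit 1 = 0. No

No


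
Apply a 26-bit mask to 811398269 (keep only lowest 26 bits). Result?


811398269 & 67108863 = 6091901

6091901


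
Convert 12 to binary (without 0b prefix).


12 = 1100 in binary

1100


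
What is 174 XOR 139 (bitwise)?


0b10101110 ^ 0b10001011 = 0b100101 = 37

37


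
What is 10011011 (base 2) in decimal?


10011011 in decimal = 155

155


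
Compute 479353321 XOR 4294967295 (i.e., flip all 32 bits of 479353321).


479353321 ^ 4294967295 = 3815613974

3815613974


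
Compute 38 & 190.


0b100110 & 0b10111110 = 0b100110 = 38

38


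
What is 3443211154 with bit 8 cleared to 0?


3443211154 & ~(1 << 8) = 3443210898

3443210898


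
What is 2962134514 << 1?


0b10110000100011101001010111110010 << 1 = 0b101100001000111010010101111100100 = 5924269028

5924269028


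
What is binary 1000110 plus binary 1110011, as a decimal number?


1000110 + 1110011 = 10111001 = 185

185


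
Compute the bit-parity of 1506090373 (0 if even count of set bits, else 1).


0b1011001110001010001110110000101 has 15 ones => parity 1

1


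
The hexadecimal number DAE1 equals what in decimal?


DAE1 hex = 56033 decimal

56033


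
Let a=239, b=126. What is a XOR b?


239 ^ 126 = 145

145


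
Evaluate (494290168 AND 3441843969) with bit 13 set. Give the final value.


Step 1: 494290168 & 3441843969 = 220611584
Step 2: 220611584 | (1 << 13) = 220611584 | 8192 = 220619776

220619776


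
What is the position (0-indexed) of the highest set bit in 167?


0b10100111. Highest set bit at position 7

7


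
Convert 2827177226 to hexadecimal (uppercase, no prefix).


2827177226 = A8834D0A hex

A8834D0A


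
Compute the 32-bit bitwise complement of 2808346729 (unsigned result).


~0b10100111011000111111100001101001 = 0b1011000100111000000011110010110 = 1486620566 (32-bit unsigned)

1486620566


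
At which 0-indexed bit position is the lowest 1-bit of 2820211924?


0b10101000000110010000010011010100. Lowest set bit at position 2

2


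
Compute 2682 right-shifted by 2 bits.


0b101001111010 >> 2 = 0b1010011110 = 670

670


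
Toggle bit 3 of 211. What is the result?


211 ^ (1 << 3) = 211 ^ 8 = 219

219


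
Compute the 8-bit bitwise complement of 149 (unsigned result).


~0b10010101 = 0b1101010 = 106 (8-bit unsigned)

106


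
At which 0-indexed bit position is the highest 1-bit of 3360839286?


0b11001000010100100101011001110110. Highest set bit at position 31

31


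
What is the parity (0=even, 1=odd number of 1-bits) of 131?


0b10000011 has 3 ones => parity 1

1


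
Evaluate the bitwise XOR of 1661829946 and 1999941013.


0b1100011000011011000001100111010 ^ 0b1110111001101001010110110010101 = 0b10100001110010010111010101111 = 339291823

339291823


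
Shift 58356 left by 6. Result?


0b1110001111110100 << 6 = 0b1110001111110100000000 = 3734784

3734784


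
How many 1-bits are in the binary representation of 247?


0b11110111 has 7 set bits

7


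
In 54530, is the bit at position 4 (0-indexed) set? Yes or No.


0b1101010100000010, bit 4 = 0. No

No


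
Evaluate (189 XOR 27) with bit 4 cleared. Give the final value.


Step 1: 189 ^ 27 = 166
Step 2: 166 & ~(1 << 4) = 166

166


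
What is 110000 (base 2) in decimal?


110000 in decimal = 48

48


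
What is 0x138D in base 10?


138D hex = 5005 decimal

5005


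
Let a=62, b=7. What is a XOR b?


62 ^ 7 = 57

57


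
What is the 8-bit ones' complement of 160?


160 ^ 255 = 95

95


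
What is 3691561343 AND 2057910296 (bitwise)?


0b11011100000010001100000101111111 & 0b1111010101010010011100000011000 = 0b1011000000010000000000000011000 = 1476919320

1476919320


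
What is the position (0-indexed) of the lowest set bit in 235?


0b11101011. Lowest set bit at position 0

0


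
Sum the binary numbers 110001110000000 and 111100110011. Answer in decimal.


110001110000000 + 111100110011 = 111001010110011 = 29363

29363


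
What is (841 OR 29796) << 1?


Step 1: 841 | 29796 = 30573
Step 2: 30573 << 1 = 61146

61146


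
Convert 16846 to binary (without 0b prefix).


16846 = 100000111001110 in binary

100000111001110


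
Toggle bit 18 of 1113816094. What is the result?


1113816094 ^ (1 << 18) = 1113816094 ^ 262144 = 1114078238

1114078238


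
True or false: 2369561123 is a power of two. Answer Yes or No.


0b10001101001111001010001000100011. Multiple bits set => No

No


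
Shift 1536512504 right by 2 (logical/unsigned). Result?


0b1011011100101010101000111111000 >> 2 = 0b10110111001010101010001111110 = 384128126

384128126


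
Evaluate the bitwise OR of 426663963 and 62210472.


0b11001011011100110000000011011 | 0b11101101010100000110101000 = 0b11011111111110110000110111011 = 469721531

469721531


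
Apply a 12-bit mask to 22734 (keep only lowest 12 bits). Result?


22734 & 4095 = 2254

2254


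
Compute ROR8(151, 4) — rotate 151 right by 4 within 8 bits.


Rotate 0b10010111 right by 4 (8-bit) = 0b1111001 = 121

121


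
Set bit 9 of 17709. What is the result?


17709 | (1 << 9) = 17709 | 512 = 18221

18221


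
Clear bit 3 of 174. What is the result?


174 & ~(1 << 3) = 166

166


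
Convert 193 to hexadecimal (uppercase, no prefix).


193 = C1 hex

C1


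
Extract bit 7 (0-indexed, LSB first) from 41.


0b101001, position 7 = 0

0


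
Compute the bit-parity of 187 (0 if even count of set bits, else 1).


0b10111011 has 6 ones => parity 0

0


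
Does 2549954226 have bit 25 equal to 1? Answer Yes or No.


0b10010111111111010011011010110010, bit 25 = 1. Yes

Yes


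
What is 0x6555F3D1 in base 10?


6555F3D1 hex = 1700131793 decimal

1700131793


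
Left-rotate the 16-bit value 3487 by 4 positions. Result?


Rotate 0b110110011111 left by 4 (16-bit) = 0b1101100111110000 = 55792

55792


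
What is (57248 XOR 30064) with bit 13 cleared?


Step 1: 57248 ^ 30064 = 43728
Step 2: 43728 & ~(1 << 13) = 35536

35536


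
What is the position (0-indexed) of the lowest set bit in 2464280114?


0b10010010111000011110111000110010. Lowest set bit at position 1

1


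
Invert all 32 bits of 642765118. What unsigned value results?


642765118 ^ 4294967295 = 3652202177

3652202177


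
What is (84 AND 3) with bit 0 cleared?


Step 1: 84 & 3 = 0
Step 2: 0 & ~(1 << 0) = 0

0


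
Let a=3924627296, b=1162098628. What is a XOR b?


3924627296 ^ 1162098628 = 2896771236

2896771236


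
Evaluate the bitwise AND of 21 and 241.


0b10101 & 0b11110001 = 0b10001 = 17

17


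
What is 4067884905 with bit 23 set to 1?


4067884905 | (1 << 23) = 4067884905 | 8388608 = 4076273513

4076273513


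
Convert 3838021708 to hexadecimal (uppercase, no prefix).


3838021708 = E4C3904C hex

E4C3904C


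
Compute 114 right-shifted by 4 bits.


0b1110010 >> 4 = 0b111 = 7

7


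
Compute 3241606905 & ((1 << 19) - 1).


3241606905 & 524287 = 458489

458489


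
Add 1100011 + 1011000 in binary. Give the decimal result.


1100011 + 1011000 = 10111011 = 187

187


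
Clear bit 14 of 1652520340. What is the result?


1652520340 & ~(1 << 14) = 1652503956

1652503956


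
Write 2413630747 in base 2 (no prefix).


2413630747 = 10001111110111010001010100011011 in binary

10001111110111010001010100011011


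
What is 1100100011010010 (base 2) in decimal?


1100100011010010 in decimal = 51410

51410


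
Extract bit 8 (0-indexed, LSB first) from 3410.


0b110101010010, position 8 = 1

1


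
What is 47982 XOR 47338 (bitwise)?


0b1011101101101110 ^ 0b1011100011101010 = 0b1110000100 = 900

900


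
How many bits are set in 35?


0b100011 has 3 set bits

3


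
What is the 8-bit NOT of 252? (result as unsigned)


~0b11111100 = 0b11 = 3 (8-bit unsigned)

3


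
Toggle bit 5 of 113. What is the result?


113 ^ (1 << 5) = 113 ^ 32 = 81

81


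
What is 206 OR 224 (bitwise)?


0b11001110 | 0b11100000 = 0b11101110 = 238

238


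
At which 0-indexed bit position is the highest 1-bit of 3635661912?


0b11011000101100111100110001011000. Highest set bit at position 31

31


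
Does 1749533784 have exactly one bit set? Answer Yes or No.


0b1101000010001111100010001011000. Multiple bits set => No

No


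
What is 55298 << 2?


0b1101100000000010 << 2 = 0b110110000000001000 = 221192

221192


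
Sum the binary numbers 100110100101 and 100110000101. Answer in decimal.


100110100101 + 100110000101 = 1001100101010 = 4906

4906


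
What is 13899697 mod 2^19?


13899697 & 524287 = 268209

268209


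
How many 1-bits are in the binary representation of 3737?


0b111010011001 has 7 set bits

7


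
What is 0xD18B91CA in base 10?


D18B91CA hex = 3515584970 decimal

3515584970


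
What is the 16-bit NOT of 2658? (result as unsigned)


~0b101001100010 = 0b1111010110011101 = 62877 (16-bit unsigned)

62877


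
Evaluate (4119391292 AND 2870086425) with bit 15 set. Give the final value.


Step 1: 4119391292 & 2870086425 = 2701133848
Step 2: 2701133848 | (1 << 15) = 2701133848 | 32768 = 2701166616

2701166616


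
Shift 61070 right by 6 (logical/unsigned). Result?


0b1110111010001110 >> 6 = 0b1110111010 = 954

954


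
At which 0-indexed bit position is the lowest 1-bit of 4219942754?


0b11111011100001110011011101100010. Lowest set bit at position 1

1


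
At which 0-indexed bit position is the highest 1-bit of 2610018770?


0b10011011100100011011100111010010. Highest set bit at position 31

31


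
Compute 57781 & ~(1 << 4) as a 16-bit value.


57781 & ~(1 << 4) = 57765

57765


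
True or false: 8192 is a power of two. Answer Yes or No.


0b10000000000000. Only one bit set => Yes

Yes


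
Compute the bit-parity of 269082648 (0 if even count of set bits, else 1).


0b10000000010011110000000011000 has 8 ones => parity 0

0


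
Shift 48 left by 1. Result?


0b110000 << 1 = 0b1100000 = 96

96


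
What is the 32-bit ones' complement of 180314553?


180314553 ^ 4294967295 = 4114652742

4114652742


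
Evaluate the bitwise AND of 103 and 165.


0b1100111 & 0b10100101 = 0b100101 = 37

37


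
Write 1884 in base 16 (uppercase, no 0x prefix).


1884 = 75C hex

75C


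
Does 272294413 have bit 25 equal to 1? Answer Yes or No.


0b10000001110101110001000001101, bit 25 = 0. No

No


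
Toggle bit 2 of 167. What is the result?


167 ^ (1 << 2) = 167 ^ 4 = 163

163


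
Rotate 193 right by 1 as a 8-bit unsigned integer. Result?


Rotate 0b11000001 right by 1 (8-bit) = 0b11100000 = 224

224


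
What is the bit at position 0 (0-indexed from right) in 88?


0b1011000, position 0 = 0

0


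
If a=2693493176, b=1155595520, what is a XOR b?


2693493176 ^ 1155595520 = 3832253624

3832253624


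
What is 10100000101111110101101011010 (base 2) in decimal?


10100000101111110101101011010 in decimal = 337111898

337111898


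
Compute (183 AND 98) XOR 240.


Step 1: 183 & 98 = 34
Step 2: 34 ^ 240 = 210

210


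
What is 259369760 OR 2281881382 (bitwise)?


0b1111011101011010101100100000 | 0b10001000000000101011111100100110 = 0b10001111011101111011111100100110 = 2406989606

2406989606


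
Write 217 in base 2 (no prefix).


217 = 11011001 in binary

11011001


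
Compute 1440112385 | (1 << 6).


1440112385 | (1 << 6) = 1440112385 | 64 = 1440112449

1440112449


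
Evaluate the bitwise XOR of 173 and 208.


0b10101101 ^ 0b11010000 = 0b1111101 = 125

125


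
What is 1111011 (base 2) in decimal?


1111011 in decimal = 123

123


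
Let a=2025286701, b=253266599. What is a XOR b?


2025286701 ^ 253266599 = 2008016522

2008016522


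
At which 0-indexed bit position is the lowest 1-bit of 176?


0b10110000. Lowest set bit at position 4

4


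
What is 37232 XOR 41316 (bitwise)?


0b1001000101110000 ^ 0b1010000101100100 = 0b11000000010100 = 12308

12308


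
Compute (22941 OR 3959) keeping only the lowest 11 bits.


Step 1: 22941 | 3959 = 24575
Step 2: 24575 & 2047 = 2047

2047


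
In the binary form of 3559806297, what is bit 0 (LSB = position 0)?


0b11010100001011100101010101011001, position 0 = 1

1


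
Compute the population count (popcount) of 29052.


0b111000101111100 has 9 set bits

9


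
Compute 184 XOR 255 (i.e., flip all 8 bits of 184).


184 ^ 255 = 71

71


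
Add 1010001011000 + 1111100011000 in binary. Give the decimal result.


1010001011000 + 1111100011000 = 11001101110000 = 13168

13168


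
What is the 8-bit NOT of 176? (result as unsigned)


~0b10110000 = 0b1001111 = 79 (8-bit unsigned)

79


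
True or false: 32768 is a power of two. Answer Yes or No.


0b1000000000000000. Only one bit set => Yes

Yes


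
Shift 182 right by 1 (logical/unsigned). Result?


0b10110110 >> 1 = 0b1011011 = 91

91


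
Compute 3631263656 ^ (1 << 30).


3631263656 ^ (1 << 30) = 3631263656 ^ 1073741824 = 2557521832

2557521832


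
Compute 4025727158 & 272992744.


0b11101111111100111011100010110110 & 0b10000010001011000100111101000 = 0b10000011000100010100000 = 4294816

4294816


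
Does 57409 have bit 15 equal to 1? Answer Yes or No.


0b1110000001000001, bit 15 = 1. Yes

Yes


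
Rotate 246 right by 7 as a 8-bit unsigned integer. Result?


Rotate 0b11110110 right by 7 (8-bit) = 0b11101101 = 237

237


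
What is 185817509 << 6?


0b1011000100110101100110100101 << 6 = 0b1011000100110101100110100101000000 = 11892320576

11892320576


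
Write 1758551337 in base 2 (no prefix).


1758551337 = 1101000110100010101110100101001 in binary

1101000110100010101110100101001


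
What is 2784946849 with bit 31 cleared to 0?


2784946849 & ~(1 << 31) = 637463201

637463201


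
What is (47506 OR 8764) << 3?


Step 1: 47506 | 8764 = 48062
Step 2: 48062 << 3 = 384496

384496


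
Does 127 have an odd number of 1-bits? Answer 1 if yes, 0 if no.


0b1111111 has 7 ones => parity 1

1


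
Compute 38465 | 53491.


0b1001011001000001 | 0b1101000011110011 = 0b1101011011110011 = 55027

55027


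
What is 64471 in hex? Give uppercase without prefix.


64471 = FBD7 hex

FBD7


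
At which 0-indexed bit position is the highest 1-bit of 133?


0b10000101. Highest set bit at position 7

7


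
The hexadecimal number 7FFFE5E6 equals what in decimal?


7FFFE5E6 hex = 2147476966 decimal

2147476966


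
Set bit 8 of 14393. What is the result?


14393 | (1 << 8) = 14393 | 256 = 14649

14649


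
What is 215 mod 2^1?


215 & 1 = 1

1


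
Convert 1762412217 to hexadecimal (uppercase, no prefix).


1762412217 = 690C46B9 hex

690C46B9


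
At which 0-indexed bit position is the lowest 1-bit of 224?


0b11100000. Lowest set bit at position 5

5


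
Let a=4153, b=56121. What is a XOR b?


4153 ^ 56121 = 51968

51968


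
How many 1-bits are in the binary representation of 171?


0b10101011 has 5 set bits

5


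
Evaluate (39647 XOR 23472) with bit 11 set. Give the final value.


Step 1: 39647 ^ 23472 = 49519
Step 2: 49519 | (1 << 11) = 49519 | 2048 = 51567

51567


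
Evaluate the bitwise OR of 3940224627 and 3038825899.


0b11101010110110110000111001110011 | 0b10110101001000001100110110101011 = 0b11111111111110111100111111111011 = 4294692859

4294692859


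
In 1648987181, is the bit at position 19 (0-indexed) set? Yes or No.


0b1100010010010011000110000101101, bit 19 = 1. Yes

Yes


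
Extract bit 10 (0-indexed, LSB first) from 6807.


0b1101010010111, position 10 = 0

0


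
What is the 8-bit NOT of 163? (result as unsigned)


~0b10100011 = 0b1011100 = 92 (8-bit unsigned)

92


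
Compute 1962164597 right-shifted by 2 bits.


0b1110100111101000100000101110101 >> 2 = 0b11101001111010001000001011101 = 490541149

490541149


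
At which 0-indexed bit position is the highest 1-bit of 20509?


0b101000000011101. Highest set bit at position 14

14


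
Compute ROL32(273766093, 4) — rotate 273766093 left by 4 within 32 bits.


Rotate 0b10000010100010101011011001101 left by 4 (32-bit) = 0b101000101010110110011010001 = 85290193

85290193


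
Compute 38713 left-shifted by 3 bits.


0b1001011100111001 << 3 = 0b1001011100111001000 = 309704

309704


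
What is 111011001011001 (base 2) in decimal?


111011001011001 in decimal = 30297

30297


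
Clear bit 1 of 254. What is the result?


254 & ~(1 << 1) = 252

252


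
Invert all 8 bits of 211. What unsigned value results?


211 ^ 255 = 44

44


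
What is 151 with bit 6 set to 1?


151 | (1 << 6) = 151 | 64 = 215

215


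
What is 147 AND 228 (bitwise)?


0b10010011 & 0b11100100 = 0b10000000 = 128

128


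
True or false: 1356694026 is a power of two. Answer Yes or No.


0b1010000110111011000001000001010. Multiple bits set => No

No


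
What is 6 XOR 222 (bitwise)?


0b110 ^ 0b11011110 = 0b11011000 = 216

216


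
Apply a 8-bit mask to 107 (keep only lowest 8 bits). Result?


107 & 255 = 107

107


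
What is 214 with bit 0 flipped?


214 ^ (1 << 0) = 214 ^ 1 = 215

215


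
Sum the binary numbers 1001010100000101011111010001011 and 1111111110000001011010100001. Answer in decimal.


1001010100000101011111010001011 + 1111111110000001011010100001 = 1011010011110101101010100101100 = 1517999404

1517999404


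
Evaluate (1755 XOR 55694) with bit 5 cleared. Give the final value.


Step 1: 1755 ^ 55694 = 57173
Step 2: 57173 & ~(1 << 5) = 57173

57173


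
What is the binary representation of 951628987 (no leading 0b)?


951628987 = 111000101110001011010010111011 in binary

111000101110001011010010111011


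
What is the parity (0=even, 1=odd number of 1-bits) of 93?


0b1011101 has 5 ones => parity 1

1


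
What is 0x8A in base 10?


8A hex = 138 decimal

138


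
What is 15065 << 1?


0b11101011011001 << 1 = 0b111010110110010 = 30130

30130


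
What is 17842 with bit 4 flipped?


17842 ^ (1 << 4) = 17842 ^ 16 = 17826

17826


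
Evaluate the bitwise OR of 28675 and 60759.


0b111000000000011 | 0b1110110101010111 = 0b1111110101010111 = 64855

64855


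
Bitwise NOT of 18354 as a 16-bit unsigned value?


~0b100011110110010 = 0b1011100001001101 = 47181 (16-bit unsigned)

47181


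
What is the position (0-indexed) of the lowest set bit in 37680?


0b1001001100110000. Lowest set bit at position 4

4


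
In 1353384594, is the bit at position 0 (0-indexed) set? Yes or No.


0b1010000101010110000001010010010, bit 0 = 0. No

No


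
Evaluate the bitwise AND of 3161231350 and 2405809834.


0b10111100011011001000111111110110 & 0b10001111011001011011111010101010 = 0b10001100011001001000111010100010 = 2355400354

2355400354


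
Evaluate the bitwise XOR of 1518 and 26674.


0b10111101110 ^ 0b110100000110010 = 0b110110111011100 = 28124

28124


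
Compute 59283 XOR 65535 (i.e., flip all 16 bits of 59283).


59283 ^ 65535 = 6252

6252


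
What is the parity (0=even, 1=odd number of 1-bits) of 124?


0b1111100 has 5 ones => parity 1

1


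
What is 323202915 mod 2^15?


323202915 & 32767 = 12131

12131


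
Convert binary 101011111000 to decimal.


101011111000 in decimal = 2808

2808


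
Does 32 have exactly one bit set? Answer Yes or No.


0b100000. Only one bit set => Yes

Yes


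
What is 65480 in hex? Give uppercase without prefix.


65480 = FFC8 hex

FFC8


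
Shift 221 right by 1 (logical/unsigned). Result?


0b11011101 >> 1 = 0b1101110 = 110

110


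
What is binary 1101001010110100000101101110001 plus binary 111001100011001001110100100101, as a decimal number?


1101001010110100000101101110001 + 111001100011001001110100100101 = 10100010111001101010100010010110 = 2733025430

2733025430


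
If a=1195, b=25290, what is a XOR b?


1195 ^ 25290 = 26209

26209


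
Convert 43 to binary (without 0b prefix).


43 = 101011 in binary

101011


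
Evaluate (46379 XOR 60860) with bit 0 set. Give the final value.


Step 1: 46379 ^ 60860 = 22679
Step 2: 22679 | (1 << 0) = 22679 | 1 = 22679

22679


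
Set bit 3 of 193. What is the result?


193 | (1 << 3) = 193 | 8 = 201

201


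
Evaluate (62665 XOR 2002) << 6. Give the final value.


Step 1: 62665 ^ 2002 = 62235
Step 2: 62235 << 6 = 3983040

3983040


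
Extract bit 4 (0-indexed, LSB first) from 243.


0b11110011, position 4 = 1

1


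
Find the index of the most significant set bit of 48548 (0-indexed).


0b1011110110100100. Highest set bit at position 15

15


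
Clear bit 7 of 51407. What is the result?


51407 & ~(1 << 7) = 51279

51279


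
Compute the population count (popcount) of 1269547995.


0b1001011101010111100001111011011 has 19 set bits

19


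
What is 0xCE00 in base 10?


CE00 hex = 52736 decimal

52736


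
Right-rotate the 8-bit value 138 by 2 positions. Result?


Rotate 0b10001010 right by 2 (8-bit) = 0b10100010 = 162

162


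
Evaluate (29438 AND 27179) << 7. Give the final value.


Step 1: 29438 & 27179 = 25130
Step 2: 25130 << 7 = 3216640

3216640


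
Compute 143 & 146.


0b10001111 & 0b10010010 = 0b10000010 = 130

130


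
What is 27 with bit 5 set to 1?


27 | (1 << 5) = 27 | 32 = 59

59


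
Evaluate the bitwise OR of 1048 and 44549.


0b10000011000 | 0b1010111000000101 = 0b1010111000011101 = 44573

44573


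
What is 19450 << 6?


0b100101111111010 << 6 = 0b100101111111010000000 = 1244800

1244800


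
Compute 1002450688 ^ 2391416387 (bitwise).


0b111011110000000010111100000000 ^ 0b10001110100010100001111001000011 = 0b10110101010010100011000101000011 = 3041538371

3041538371


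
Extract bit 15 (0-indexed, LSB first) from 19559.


0b100110001100111, position 15 = 0

0


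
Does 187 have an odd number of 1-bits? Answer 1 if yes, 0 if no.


0b10111011 has 6 ones => parity 0

0


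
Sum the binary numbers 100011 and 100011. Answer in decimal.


100011 + 100011 = 1000110 = 70

70


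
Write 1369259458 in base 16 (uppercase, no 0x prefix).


1369259458 = 519D3DC2 hex

519D3DC2


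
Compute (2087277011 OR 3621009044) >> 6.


Step 1: 2087277011 | 3621009044 = 4294801367
Step 2: 4294801367 >> 6 = 67106271

67106271


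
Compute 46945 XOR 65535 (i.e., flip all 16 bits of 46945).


46945 ^ 65535 = 18590

18590


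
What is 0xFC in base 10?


FC hex = 252 decimal

252


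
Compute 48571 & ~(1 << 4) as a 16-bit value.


48571 & ~(1 << 4) = 48555

48555


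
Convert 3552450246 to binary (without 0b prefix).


3552450246 = 11010011101111100001011011000110 in binary

11010011101111100001011011000110


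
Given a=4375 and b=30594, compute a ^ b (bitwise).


4375 ^ 30594 = 26261

26261


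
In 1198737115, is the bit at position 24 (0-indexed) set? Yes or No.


0b1000111011100110100011011011011, bit 24 = 1. Yes

Yes


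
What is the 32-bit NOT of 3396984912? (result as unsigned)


~0b11001010011110011110000001010000 = 0b110101100001100001111110101111 = 897982383 (32-bit unsigned)

897982383


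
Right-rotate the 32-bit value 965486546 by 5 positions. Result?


Rotate 0b111001100011000010011111010010 right by 5 (32-bit) = 0b10010001110011000110000100111110 = 2446090558

2446090558


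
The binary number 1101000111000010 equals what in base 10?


1101000111000010 in decimal = 53698

53698


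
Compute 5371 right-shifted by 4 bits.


0b1010011111011 >> 4 = 0b101001111 = 335

335


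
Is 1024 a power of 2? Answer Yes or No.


0b10000000000. Only one bit set => Yes

Yes


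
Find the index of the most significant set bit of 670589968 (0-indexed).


0b100111111110000110010000010000. Highest set bit at position 29

29


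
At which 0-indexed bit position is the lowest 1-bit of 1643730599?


0b1100001111110010101011010100111. Lowest set bit at position 0

0


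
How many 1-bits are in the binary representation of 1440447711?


0b1010101110110110111110011011111 has 22 set bits

22


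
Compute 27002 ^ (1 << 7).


27002 ^ (1 << 7) = 27002 ^ 128 = 27130

27130


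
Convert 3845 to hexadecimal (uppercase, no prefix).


3845 = F05 hex

F05


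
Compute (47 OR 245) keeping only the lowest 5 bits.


Step 1: 47 | 245 = 255
Step 2: 255 & 31 = 31

31


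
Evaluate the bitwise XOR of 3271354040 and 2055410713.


0b11000010111111001110011010111000 ^ 0b1111010100000110001010000011001 = 0b10111000011111111111001010100001 = 3095392929

3095392929


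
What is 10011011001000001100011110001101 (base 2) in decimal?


10011011001000001100011110001101 in decimal = 2602616717

2602616717


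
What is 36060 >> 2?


0b1000110011011100 >> 2 = 0b10001100110111 = 9015

9015


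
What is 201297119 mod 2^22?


201297119 & 4194303 = 4164831

4164831


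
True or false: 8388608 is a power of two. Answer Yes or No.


0b100000000000000000000000. Only one bit set => Yes

Yes


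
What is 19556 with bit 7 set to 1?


19556 | (1 << 7) = 19556 | 128 = 19684

19684


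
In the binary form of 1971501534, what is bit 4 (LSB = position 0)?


0b1110101100000101011100111011110, position 4 = 1

1


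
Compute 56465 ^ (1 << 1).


56465 ^ (1 << 1) = 56465 ^ 2 = 56467

56467


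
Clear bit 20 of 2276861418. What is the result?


2276861418 & ~(1 << 20) = 2275812842

2275812842


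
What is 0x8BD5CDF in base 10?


8BD5CDF hex = 146627807 decimal

146627807


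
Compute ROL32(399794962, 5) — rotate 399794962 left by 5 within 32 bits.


Rotate 0b10111110101000110001100010010 left by 5 (32-bit) = 0b11111010100011000110001001000010 = 4203504194

4203504194


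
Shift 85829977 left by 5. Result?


0b101000111011010100101011001 << 5 = 0b10100011101101010010101100100000 = 2746559264

2746559264


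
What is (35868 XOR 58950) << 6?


Step 1: 35868 ^ 58950 = 27226
Step 2: 27226 << 6 = 1742464

1742464


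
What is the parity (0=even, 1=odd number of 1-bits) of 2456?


0b100110011000 has 5 ones => parity 1

1


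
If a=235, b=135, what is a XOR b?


235 ^ 135 = 108

108


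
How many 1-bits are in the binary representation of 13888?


0b11011001000000 has 5 set bits

5


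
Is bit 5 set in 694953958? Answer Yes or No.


0b101001011011000010011111100110, bit 5 = 1. Yes

Yes


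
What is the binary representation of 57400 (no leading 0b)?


57400 = 1110000000111000 in binary

1110000000111000


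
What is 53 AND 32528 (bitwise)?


0b110101 & 0b111111100010000 = 0b10000 = 16

16


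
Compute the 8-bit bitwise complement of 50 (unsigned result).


~0b110010 = 0b11001101 = 205 (8-bit unsigned)

205


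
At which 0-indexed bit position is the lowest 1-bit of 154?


0b10011010. Lowest set bit at position 1

1


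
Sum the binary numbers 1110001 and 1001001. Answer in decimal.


1110001 + 1001001 = 10111010 = 186

186


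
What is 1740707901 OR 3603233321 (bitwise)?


0b1100111110000010001100000111101 | 0b11010110110001001111101000101001 = 0b11110111110001011111101000111101 = 4156947005

4156947005


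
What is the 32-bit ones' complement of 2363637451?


2363637451 ^ 4294967295 = 1931329844

1931329844


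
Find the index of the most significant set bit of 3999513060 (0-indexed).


0b11101110011000111011100111100100. Highest set bit at position 31

31


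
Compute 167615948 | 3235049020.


0b1001111111011001110111001100 | 0b11000000110100101110111000111100 = 0b11001001111111111111111111111100 = 3388997628

3388997628


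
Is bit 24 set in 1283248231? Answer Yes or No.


0b1001100011111001101000001100111, bit 24 = 0. No

No


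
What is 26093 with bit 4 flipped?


26093 ^ (1 << 4) = 26093 ^ 16 = 26109

26109


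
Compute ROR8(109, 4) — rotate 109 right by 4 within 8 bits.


Rotate 0b1101101 right by 4 (8-bit) = 0b11010110 = 214

214


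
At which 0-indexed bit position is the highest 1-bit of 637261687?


0b100101111110111101011101110111. Highest set bit at position 29

29


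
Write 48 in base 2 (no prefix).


48 = 110000 in binary

110000


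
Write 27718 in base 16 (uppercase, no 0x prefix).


27718 = 6C46 hex

6C46


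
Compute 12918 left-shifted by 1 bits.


0b11001001110110 << 1 = 0b110010011101100 = 25836

25836


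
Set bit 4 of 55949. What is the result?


55949 | (1 << 4) = 55949 | 16 = 55965

55965


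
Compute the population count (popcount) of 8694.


0b10000111110110 has 8 set bits

8


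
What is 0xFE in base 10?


FE hex = 254 decimal

254


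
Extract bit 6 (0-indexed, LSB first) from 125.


0b1111101, position 6 = 1

1


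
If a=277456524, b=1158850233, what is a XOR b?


277456524 ^ 1158850233 = 1436221493

1436221493


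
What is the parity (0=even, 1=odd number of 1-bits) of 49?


0b110001 has 3 ones => parity 1

1


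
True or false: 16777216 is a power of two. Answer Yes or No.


0b1000000000000000000000000. Only one bit set => Yes

Yes


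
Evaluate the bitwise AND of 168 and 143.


0b10101000 & 0b10001111 = 0b10001000 = 136

136


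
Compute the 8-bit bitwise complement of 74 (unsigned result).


~0b1001010 = 0b10110101 = 181 (8-bit unsigned)

181


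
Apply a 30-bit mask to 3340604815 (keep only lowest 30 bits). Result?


3340604815 & 1073741823 = 119379343

119379343


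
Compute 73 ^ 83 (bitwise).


0b1001001 ^ 0b1010011 = 0b11010 = 26

26


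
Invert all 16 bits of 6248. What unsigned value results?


6248 ^ 65535 = 59287

59287


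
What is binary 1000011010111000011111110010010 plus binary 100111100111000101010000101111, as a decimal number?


1000011010111000011111110010010 + 100111100111000101010000101111 = 1101010111110001001001111000001 = 1794675649

1794675649


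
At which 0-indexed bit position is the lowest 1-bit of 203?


0b11001011. Lowest set bit at position 0

0


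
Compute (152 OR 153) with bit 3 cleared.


Step 1: 152 | 153 = 153
Step 2: 153 & ~(1 << 3) = 145

145


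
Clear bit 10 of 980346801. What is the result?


980346801 & ~(1 << 10) = 980345777

980345777


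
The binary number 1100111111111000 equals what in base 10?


1100111111111000 in decimal = 53240

53240


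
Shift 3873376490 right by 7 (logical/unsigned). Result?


0b11100110110111110000100011101010 >> 7 = 0b1110011011011111000010001 = 30260753

30260753


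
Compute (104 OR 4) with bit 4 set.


Step 1: 104 | 4 = 108
Step 2: 108 | (1 << 4) = 108 | 16 = 124

124


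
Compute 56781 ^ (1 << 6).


56781 ^ (1 << 6) = 56781 ^ 64 = 56717

56717


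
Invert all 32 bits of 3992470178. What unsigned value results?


3992470178 ^ 4294967295 = 302497117

302497117


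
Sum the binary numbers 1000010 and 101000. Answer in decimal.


1000010 + 101000 = 1101010 = 106

106


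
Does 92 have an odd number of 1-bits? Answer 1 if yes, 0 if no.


0b1011100 has 4 ones => parity 0

0


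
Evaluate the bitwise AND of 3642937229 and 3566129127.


0b11011001001000101100111110001101 & 0b11010100100011101100111111100111 = 0b11010000000000101100111110000101 = 3489845125

3489845125


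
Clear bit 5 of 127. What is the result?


127 & ~(1 << 5) = 95

95


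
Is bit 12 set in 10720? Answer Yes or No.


0b10100111100000, bit 12 = 0. No

No


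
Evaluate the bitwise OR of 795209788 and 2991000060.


0b101111011001011111000000111100 | 0b10110010010001110000100111111100 = 0b10111111011001111111100111111100 = 3211262460

3211262460


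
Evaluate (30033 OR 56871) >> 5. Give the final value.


Step 1: 30033 | 56871 = 65399
Step 2: 65399 >> 5 = 2043

2043


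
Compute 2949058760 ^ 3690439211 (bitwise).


0b10101111110001110001000011001000 ^ 0b11011011111101111010001000101011 = 0b1110100001100001011001011100011 = 1949348579

1949348579


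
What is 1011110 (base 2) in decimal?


1011110 in decimal = 94

94


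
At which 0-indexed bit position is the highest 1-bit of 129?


0b10000001. Highest set bit at position 7

7


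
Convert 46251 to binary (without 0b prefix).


46251 = 1011010010101011 in binary

1011010010101011


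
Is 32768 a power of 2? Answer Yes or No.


0b1000000000000000. Only one bit set => Yes

Yes


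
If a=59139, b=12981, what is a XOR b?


59139 ^ 12981 = 54710

54710


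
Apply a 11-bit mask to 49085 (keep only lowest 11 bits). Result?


49085 & 2047 = 1981

1981
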